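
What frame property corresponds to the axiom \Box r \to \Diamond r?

This schema is the D axiom.
Its frame correspondent is seriality — \forall x \exists y Rxy.

seriality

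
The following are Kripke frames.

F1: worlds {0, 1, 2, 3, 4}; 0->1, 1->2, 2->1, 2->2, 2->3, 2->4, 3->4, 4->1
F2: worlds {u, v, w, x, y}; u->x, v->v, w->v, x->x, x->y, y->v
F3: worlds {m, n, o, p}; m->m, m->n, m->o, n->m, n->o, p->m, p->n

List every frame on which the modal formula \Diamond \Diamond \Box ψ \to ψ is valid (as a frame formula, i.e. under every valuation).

none

Frame correspondent (Sahlqvist): \forall x \forall y (x R^2 y \to \exists w (yRw \wedge x = w)) — i.e. a generalized confluence (Geach) condition.
F1: fails — 0R²2 but no w with 2Rw and 0=w.
F2: fails — uR²x but no t with xRt and u=t.
F3: fails — mR²o but no w with oRw and m=w.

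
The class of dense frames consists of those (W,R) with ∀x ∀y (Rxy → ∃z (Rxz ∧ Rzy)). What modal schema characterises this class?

The condition is density. The C4 schema □□q → □q defines it.
Suppose □□q→□q is valid. Take Rxy and set V(q)={w : xR²w}. Then □□q at x, so □q at x, so q at y, i.e. ∃z(Rxz∧Rzy).

□□q → □q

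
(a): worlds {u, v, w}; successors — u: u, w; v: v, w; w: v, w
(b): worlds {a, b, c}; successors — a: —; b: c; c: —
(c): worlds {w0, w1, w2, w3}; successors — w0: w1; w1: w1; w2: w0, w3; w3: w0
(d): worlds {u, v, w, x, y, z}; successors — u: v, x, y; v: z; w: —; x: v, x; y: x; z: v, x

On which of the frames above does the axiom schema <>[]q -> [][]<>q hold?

Frame correspondent (Sahlqvist): forall x forall y forall z ((xRy & x R^2 z) -> exists w (yRw & zRw)) — i.e. a generalized confluence (Geach) condition.
(a): condition met.
(b): condition met.
(c): fails — w2Rw3, w2R²w0 but no w with w3Rw and w0Rw.
(d): fails — uRv, uR²x but no t with vRt and xRt.

(a), (b)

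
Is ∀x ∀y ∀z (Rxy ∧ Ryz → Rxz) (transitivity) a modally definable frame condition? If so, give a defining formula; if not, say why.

This is a Sahlqvist condition; the 4 axiom □q → □□q defines it.
Suppose □q→□□q is valid. Take Rxy, Ryz and set V(q)={w : Rxw}. Then □q at x, so □□q at x, so □q at y, so q at z, i.e. Rxz.

Definable; □q → □□q defines it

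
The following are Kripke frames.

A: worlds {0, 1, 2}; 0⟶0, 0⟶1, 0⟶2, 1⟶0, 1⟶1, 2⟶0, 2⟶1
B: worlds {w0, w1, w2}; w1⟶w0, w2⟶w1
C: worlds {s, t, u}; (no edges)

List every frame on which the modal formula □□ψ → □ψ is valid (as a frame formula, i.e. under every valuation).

This is the axiom for density; its first-order frame correspondent is ∀x ∀y (Rxy → ∃z (Rxz ∧ Rzy)).
A: condition met.
B: fails — Rw1w0 but no z with Rw1z and Rzw0.
C: condition met.
Valid on: A, C.

A, C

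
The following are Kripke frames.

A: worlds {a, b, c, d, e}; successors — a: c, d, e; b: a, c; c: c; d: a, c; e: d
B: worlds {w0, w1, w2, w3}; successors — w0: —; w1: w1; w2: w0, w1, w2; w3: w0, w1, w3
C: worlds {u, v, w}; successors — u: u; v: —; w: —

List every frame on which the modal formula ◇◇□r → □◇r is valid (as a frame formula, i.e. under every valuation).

C

Frame correspondent (Sahlqvist): ∀x ∀y ∀z ((xR²y ∧ xRz) → ∃w (yRw ∧ zRw)) — i.e. a generalized confluence (Geach) condition.
A: fails — aR²c, aRe but no w with cRw and eRw.
B: fails — w2R²w0, w2Rw0 but no w with w0Rw and w0Rw.
C: holds.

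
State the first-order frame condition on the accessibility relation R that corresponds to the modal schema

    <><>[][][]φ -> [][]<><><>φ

forall x forall y forall z ((x R^2 y & x R^2 z) -> exists w (y R^3 w & z R^3 w))

This is a Sahlqvist (Geach-type) schema ◇^2□^3φ → □^2◇^3φ.
Minimal-valuation argument: fix x; take any y with xR^2y and any z with xR^2z. Set V(φ) to the set of worlds R-reachable from y in exactly 3 steps. Then □^3φ holds at y, so the antecedent holds at x; validity forces ◇^3φ at z, giving a w with zR^3w and yR^3w.
First-order correspondent: forall x forall y forall z ((x R^2 y & x R^2 z) -> exists w (y R^3 w & z R^3 w)).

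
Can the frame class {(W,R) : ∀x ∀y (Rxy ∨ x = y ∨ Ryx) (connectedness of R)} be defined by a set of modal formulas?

Any modally definable frame class is closed under disjoint unions.
Take 3 disjoint single-world reflexive frames: each is trivially connected, but their disjoint union has 3 worlds with no edge between distinct components, so it is not connected.
So the class is not modally definable.

Not modally definable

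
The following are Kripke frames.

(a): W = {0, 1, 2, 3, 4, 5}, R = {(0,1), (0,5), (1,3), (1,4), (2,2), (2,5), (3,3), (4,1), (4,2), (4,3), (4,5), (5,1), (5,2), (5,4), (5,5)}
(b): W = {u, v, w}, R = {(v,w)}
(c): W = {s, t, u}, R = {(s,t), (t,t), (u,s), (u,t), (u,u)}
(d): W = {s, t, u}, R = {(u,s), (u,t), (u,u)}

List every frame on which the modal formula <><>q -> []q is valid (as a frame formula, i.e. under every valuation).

(b)

Frame correspondent (Sahlqvist): forall x forall y forall z ((x R^2 y & xRz) -> exists w (y = w & z = w)) — i.e. a generalized confluence (Geach) condition.
(a): fails — 0R²1, 0R5 but 1 ≠ 5.
(b): condition met.
(c): fails — uR²s, uRt but s ≠ t.
(d): fails — uR²s, uRt but s ≠ t.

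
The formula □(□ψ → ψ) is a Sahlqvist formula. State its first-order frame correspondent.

shift-reflexivity

Suppose □(□ψ→ψ) is valid. Take Rxy and set V(ψ)={w : Ryw}. Then at y, □ψ holds; since □(□ψ→ψ) at x, □ψ→ψ at y, so ψ at y, i.e. Ryy.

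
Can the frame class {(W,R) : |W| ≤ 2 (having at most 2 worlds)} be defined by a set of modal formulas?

No — not modally definable

If a class were modally definable it would be closed under disjoint unions (Goldblatt–Thomason).
Any modal formula valid on each of 3 disjoint one-world frames is valid on their disjoint union (validity is preserved under disjoint unions). Each one-world frame has |W|=1≤2, but the union has |W|=3.
So the class is not modally definable.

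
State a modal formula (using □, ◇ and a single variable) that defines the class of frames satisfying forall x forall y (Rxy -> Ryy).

This is shift-reflexivity; the standard corresponding axiom is T□: □(□r → r).
Suppose □(□r→r) is valid. Take Rxy and set V(r)={w : Ryw}. Then at y, □r holds; since □(□r→r) at x, □r→r at y, so r at y, i.e. Ryy.

□(□r → r)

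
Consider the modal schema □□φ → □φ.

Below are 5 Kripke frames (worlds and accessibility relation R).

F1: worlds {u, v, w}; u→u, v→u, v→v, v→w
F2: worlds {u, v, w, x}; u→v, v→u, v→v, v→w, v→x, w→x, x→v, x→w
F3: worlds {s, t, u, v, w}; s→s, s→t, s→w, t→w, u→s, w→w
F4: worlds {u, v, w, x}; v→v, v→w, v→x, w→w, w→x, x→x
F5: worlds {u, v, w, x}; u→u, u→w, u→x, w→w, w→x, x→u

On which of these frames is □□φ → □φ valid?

The schema corresponds to density: ∀x ∀y (Rxy → ∃z (Rxz ∧ Rzy)).
F1: condition met.
F2: fails — Rwx but no z with Rwz and Rzx.
F3: condition met.
F4: condition met.
F5: condition met.
Valid on: F1, F3, F4, F5.

F1, F3, F4, F5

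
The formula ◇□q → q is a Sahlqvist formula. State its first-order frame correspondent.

Symmetry

This schema is equivalent to the B axiom q → □◇q.
Its frame correspondent is symmetry — ∀x ∀y (Rxy → Ryx).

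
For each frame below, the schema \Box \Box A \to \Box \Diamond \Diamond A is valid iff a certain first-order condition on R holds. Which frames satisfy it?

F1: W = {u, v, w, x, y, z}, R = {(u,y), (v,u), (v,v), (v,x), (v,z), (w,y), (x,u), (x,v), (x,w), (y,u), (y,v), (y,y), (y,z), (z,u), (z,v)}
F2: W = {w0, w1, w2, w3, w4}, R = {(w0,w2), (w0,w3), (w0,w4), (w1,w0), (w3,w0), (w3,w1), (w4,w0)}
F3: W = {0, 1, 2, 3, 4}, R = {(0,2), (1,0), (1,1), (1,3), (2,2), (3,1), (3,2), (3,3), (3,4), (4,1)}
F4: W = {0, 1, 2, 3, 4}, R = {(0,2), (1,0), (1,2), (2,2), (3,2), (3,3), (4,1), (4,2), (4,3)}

F1, F3, F4

Frame correspondent (Sahlqvist): \forall x \forall z (xRz \to \exists w (x R^2 w \wedge z R^2 w)) — i.e. a generalized confluence (Geach) condition.
F1: satisfies the condition.
F2: fails — w0Rw2 but no w with w0R²w and w2R²w.
F3: satisfies the condition.
F4: satisfies the condition.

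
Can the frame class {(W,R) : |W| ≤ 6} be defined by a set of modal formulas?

Not modally definable

Any modally definable frame class is closed under disjoint unions.
Any modal formula valid on each of 7 disjoint one-world frames is valid on their disjoint union (validity is preserved under disjoint unions). Each one-world frame has |W|=1≤6, but the union has |W|=7.
So no modal formula (or set of formulas) defines exactly the |W|≤6 frames.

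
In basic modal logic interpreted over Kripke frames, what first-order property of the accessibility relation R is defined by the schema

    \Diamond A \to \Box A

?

This schema is the CD axiom.
Its frame correspondent is partial functionality — \forall x \forall y \forall z (Rxy \wedge Rxz \to y = z).

partial functionality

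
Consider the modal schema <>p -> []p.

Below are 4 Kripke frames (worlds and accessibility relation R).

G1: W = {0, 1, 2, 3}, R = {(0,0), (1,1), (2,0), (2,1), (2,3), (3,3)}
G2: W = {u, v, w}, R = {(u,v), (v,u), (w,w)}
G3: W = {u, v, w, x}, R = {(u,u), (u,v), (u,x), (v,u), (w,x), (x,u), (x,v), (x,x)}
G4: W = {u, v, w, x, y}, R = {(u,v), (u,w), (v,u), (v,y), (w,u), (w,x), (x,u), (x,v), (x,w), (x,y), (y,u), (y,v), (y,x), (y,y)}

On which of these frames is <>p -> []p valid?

G2

This is the axiom for partial functionality; its first-order frame correspondent is forall x forall y forall z (Rxy & Rxz -> y = z).
G1: fails — 2 sees both 0 and 1.
G2: ✓.
G3: fails — u sees both u and v.
G4: fails — u sees both v and w.
Valid on: G2.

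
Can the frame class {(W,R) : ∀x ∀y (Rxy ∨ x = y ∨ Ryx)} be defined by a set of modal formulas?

Not definable by any modal formula

If a class were modally definable it would be closed under disjoint unions (Goldblatt–Thomason).
Take 4 disjoint single-world reflexive frames: each is trivially connected, but their disjoint union has 4 worlds with no edge between distinct components, so it is not connected.
Hence connectedness of R is not modally definable.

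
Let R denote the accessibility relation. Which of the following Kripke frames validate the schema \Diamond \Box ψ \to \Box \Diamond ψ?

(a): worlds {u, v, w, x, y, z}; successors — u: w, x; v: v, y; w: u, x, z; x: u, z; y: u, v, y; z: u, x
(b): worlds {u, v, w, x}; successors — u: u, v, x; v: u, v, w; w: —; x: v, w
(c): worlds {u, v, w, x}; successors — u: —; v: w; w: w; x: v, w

(c)

The schema corresponds to convergence: \forall x \forall y \forall z (Rxy \wedge Rxz \to \exists w (Ryw \wedge Rzw)).
(a): fails — Rwu and Rwx but u and x have no common successor.
(b): fails — Rvv and Rvw but v and w have no common successor.
(c): ✓.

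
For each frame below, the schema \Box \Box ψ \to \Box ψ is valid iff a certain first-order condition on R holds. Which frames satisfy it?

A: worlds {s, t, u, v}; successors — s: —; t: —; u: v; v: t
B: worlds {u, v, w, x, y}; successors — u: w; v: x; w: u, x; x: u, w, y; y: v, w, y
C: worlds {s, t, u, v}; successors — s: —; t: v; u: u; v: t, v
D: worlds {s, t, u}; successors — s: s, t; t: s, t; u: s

C, D

The schema corresponds to density: \forall x \forall y (Rxy \to \exists z (Rxz \wedge Rzy)).
A: fails — Ruv but no z with Ruz and Rzv.
B: fails — Ruw but no z with Ruz and Rzw.
C: satisfies the condition.
D: satisfies the condition.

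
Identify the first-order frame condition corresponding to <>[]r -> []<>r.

convergence

This schema is the .2 axiom.
It corresponds to convergence: forall x forall y forall z (Rxy & Rxz -> exists w (Ryw & Rzw)).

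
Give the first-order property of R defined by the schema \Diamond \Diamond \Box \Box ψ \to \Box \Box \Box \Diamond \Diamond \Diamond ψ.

This is a Sahlqvist (Geach-type) schema ◇^2□^2ψ → □^3◇^3ψ.
First-order correspondent: \forall x \forall y \forall z ((x R^2 y \wedge x R^3 z) \to \exists w (y R^2 w \wedge z R^3 w)).

\forall x \forall y \forall z ((x R^2 y \wedge x R^3 z) \to \exists w (y R^2 w \wedge z R^3 w))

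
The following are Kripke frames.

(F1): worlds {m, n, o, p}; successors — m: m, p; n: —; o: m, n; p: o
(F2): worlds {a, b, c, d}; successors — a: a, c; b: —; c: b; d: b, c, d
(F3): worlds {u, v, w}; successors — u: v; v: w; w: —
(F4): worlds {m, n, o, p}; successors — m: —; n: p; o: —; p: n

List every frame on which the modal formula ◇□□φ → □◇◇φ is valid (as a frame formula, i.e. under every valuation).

(F4)

Frame correspondent (Sahlqvist): ∀x ∀y ∀z ((xRy ∧ xRz) → ∃w (yR²w ∧ zR²w)) — i.e. a generalized confluence (Geach) condition.
(F1): fails — oRm, oRn but no w with mR²w and nR²w.
(F2): fails — aRa, aRc but no w with aR²w and cR²w.
(F3): fails — uRv, uRv but no t with vR²t and vR²t.
(F4): condition met.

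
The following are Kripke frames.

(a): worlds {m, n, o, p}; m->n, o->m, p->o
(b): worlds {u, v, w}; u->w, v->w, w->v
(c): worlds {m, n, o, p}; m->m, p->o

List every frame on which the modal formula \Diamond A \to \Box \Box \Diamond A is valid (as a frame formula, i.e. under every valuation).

This is the axiom for a generalized confluence (Geach) condition; its first-order frame correspondent is \forall x \forall y \forall z ((xRy \wedge x R^2 z) \to \exists w (y = w \wedge zRw)).
(a): fails — oRm, oR²n but no w with m=w and nRw.
(b): ✓.
(c): ✓.
Valid on: (b), (c).

(b), (c)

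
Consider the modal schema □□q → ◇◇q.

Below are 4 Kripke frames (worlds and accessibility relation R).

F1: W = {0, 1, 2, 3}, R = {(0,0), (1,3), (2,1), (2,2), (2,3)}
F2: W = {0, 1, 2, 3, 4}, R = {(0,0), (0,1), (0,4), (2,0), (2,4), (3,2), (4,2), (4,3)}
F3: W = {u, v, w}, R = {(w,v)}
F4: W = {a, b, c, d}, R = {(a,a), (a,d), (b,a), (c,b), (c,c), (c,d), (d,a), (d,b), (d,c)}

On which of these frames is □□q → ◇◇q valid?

This is the axiom for a generalized confluence (Geach) condition; its first-order frame correspondent is ∀x ∃w (xR²w ∧ xR²w).
F1: fails — at 1 but no w with 1R²w and 1R²w.
F2: fails — at 1 but no w with 1R²w and 1R²w.
F3: fails — at u but no t with uR²t and uR²t.
F4: holds.

F4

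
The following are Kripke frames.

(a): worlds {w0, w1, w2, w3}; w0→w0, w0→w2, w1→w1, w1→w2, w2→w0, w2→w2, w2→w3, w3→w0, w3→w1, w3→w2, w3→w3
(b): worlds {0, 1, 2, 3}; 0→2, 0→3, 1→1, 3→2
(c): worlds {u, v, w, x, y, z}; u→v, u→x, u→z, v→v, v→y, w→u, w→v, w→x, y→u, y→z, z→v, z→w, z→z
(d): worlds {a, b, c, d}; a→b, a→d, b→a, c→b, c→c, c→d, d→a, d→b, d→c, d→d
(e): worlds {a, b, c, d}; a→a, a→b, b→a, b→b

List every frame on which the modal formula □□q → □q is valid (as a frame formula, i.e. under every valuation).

(a), (e)

This is the axiom for density; its first-order frame correspondent is ∀x ∀y (Rxy → ∃z (Rxz ∧ Rzy)).
(a): holds.
(b): fails — R32 but no z with R3z and Rz2.
(c): fails — Rwu but no t with Rwt and Rtu.
(d): fails — Rba but no z with Rbz and Rza.
(e): holds.
Valid on: (a), (e).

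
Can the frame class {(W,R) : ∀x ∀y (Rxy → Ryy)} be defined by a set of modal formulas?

Yes — defined by □(□p → p)

This is a Sahlqvist condition; the T□ axiom □(□p → p) defines it.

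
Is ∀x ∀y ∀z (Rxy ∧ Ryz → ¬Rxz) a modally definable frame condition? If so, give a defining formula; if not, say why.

Any modally definable frame class is closed under surjective bounded morphisms.
The 3-cycle (worlds w0,w1,w2 with w0→w1→w2→w0) is intransitive. Mapping every world to a single reflexive point • is a surjective bounded morphism; the reflexive point is not intransitive (R••∧R•• but R••).
So no modal formula (or set of formulas) defines exactly the intransitive frames.

Not modally definable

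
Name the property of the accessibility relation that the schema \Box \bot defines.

emptiness of R

This schema is the Ver axiom.
It corresponds to emptiness of R: \forall x \forall y \neg Rxy.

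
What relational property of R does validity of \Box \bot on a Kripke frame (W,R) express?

This schema is the Ver axiom.
It corresponds to emptiness of R: \forall x \forall y \neg Rxy.

emptiness of R: \forall x \forall y \neg Rxy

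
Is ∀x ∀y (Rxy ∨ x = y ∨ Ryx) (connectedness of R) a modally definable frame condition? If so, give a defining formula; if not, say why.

Not modally definable

Any modally definable frame class is closed under disjoint unions.
Take 2 disjoint single-world reflexive frames: each is trivially connected, but their disjoint union has 2 worlds with no edge between distinct components, so it is not connected.
So the class is not modally definable.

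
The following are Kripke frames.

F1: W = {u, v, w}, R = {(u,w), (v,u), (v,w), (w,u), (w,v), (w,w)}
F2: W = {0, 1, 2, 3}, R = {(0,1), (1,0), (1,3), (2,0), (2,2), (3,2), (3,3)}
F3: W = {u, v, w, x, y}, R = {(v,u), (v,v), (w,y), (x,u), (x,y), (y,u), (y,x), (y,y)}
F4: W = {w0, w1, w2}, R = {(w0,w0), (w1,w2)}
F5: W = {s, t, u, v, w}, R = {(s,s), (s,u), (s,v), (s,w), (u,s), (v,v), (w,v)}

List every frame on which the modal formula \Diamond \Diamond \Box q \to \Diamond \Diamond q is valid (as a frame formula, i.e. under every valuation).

F1, F4, F5

Frame correspondent (Sahlqvist): \forall x \forall y (x R^2 y \to \exists w (yRw \wedge x R^2 w)) — i.e. a generalized confluence (Geach) condition.
F1: satisfies the condition.
F2: fails — 0R²0 but no w with 0Rw and 0R²w.
F3: fails — vR²u but no t with uRt and vR²t.
F4: satisfies the condition.
F5: satisfies the condition.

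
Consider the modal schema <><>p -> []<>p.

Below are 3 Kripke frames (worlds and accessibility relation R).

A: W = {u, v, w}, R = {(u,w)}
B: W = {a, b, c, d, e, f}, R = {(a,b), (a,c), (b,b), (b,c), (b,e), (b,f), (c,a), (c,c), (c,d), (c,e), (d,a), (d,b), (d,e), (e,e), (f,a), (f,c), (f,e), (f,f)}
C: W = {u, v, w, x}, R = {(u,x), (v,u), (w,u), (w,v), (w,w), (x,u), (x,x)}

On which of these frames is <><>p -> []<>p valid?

Frame correspondent (Sahlqvist): forall x forall y forall z ((x R^2 y & xRz) -> exists w (y = w & zRw)) — i.e. a generalized confluence (Geach) condition.
A: satisfies the condition.
B: fails — aR²a, aRb but no w with a=w and bRw.
C: fails — wR²u, wRu but no t with u=t and uRt.
Valid on: A.

A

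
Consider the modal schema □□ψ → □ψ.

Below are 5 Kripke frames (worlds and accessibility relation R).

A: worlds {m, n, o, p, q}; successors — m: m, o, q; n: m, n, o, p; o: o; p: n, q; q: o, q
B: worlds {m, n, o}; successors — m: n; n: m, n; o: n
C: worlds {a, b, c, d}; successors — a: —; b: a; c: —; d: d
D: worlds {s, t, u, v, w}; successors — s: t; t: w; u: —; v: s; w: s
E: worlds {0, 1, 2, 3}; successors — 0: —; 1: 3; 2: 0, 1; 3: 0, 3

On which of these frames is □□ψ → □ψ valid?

A, B

The schema corresponds to density: ∀x ∀y (Rxy → ∃z (Rxz ∧ Rzy)).
A: condition met.
B: condition met.
C: fails — Rba but no z with Rbz and Rza.
D: fails — Rtw but no z with Rtz and Rzw.
E: fails — R20 but no z with R2z and Rz0.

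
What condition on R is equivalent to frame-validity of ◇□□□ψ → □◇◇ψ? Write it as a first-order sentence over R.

This is a Sahlqvist (Geach-type) schema ◇^1□^3ψ → □^1◇^2ψ.
First-order correspondent: ∀x ∀y ∀z ((xRy ∧ xRz) → ∃w (yR³w ∧ zR²w)).

∀x ∀y ∀z ((xRy ∧ xRz) → ∃w (yR³w ∧ zR²w))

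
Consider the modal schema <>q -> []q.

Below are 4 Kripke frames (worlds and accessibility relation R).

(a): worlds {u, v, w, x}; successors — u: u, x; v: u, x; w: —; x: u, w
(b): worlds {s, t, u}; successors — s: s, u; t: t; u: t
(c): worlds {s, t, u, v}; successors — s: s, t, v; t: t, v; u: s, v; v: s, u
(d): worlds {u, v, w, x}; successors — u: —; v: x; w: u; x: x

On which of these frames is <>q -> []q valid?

The schema corresponds to partial functionality: forall x forall y forall z (Rxy & Rxz -> y = z).
(a): fails — u sees both u and x.
(b): fails — s sees both s and u.
(c): fails — s sees both s and t.
(d): holds.
Valid on: (d).

(d)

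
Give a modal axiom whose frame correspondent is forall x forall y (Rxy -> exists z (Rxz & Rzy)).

□□r → □r

This is density; the standard corresponding axiom is C4: □□r → □r.
Suppose □□r→□r is valid. Take Rxy and set V(r)={w : xR²w}. Then □□r at x, so □r at x, so r at y, i.e. ∃z(Rxz∧Rzy).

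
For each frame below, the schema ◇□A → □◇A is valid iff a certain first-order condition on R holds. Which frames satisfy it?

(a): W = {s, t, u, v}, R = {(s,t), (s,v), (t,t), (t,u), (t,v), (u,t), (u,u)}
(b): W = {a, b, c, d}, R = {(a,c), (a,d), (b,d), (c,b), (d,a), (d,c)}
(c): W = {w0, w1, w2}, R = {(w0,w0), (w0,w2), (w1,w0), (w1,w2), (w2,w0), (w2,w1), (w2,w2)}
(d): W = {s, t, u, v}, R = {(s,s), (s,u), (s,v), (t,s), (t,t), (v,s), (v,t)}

This is the axiom for convergence; its first-order frame correspondent is ∀x ∀y ∀z (Rxy ∧ Rxz → ∃w (Ryw ∧ Rzw)).
(a): fails — Rsv and Rsv but v and v have no common successor.
(b): fails — Rac and Rad but c and d have no common successor.
(c): ✓.
(d): fails — Rsv and Rsu but v and u have no common successor.

(c)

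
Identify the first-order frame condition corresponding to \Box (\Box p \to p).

Shift-reflexivity

Suppose □(□p→p) is valid. Take Rxy and set V(p)={w : Ryw}. Then at y, □p holds; since □(□p→p) at x, □p→p at y, so p at y, i.e. Ryy.
Conversely, any frame satisfying \forall x \forall y (Rxy \to Ryy) validates the schema.
So the correspondent is shift-reflexivity.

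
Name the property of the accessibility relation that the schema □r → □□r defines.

transitivity

This schema is the 4 axiom.
It corresponds to transitivity: ∀x ∀y ∀z (Rxy ∧ Ryz → Rxz).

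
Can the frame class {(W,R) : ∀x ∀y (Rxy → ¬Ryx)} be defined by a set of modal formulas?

If a class were modally definable it would be closed under surjective bounded morphisms (Goldblatt–Thomason).
The 5-cycle (worlds 0,1,2,3,4 with 0→1→2→3→4→0) is asymmetric. Mapping every world to a single reflexive point • is a surjective bounded morphism, and the reflexive point is not asymmetric (R•• but asymmetry requires ¬R••).
Hence asymmetry is not modally definable.

Not modally definable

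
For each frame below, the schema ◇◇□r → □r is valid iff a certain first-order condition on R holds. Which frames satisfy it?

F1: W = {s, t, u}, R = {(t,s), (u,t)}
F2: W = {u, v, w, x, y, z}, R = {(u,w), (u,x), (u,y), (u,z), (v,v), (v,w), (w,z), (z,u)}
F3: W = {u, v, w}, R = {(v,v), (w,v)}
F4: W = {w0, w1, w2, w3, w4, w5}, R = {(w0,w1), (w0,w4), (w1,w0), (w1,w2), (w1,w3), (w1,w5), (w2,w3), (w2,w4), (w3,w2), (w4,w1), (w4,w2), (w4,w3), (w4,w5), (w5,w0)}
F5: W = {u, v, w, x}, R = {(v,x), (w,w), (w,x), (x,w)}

Frame correspondent (Sahlqvist): ∀x ∀y ∀z ((xR²y ∧ xRz) → ∃w (yRw ∧ z = w)) — i.e. a generalized confluence (Geach) condition.
F1: fails — uR²s, uRt but no w with sRw and t=w.
F2: fails — uR²z, uRw but no t with zRt and w=t.
F3: satisfies the condition.
F4: fails — w0R²w1, w0Rw1 but no w with w1Rw and w1=w.
F5: fails — wR²x, wRx but no t with xRt and x=t.
Valid on: F3.

F3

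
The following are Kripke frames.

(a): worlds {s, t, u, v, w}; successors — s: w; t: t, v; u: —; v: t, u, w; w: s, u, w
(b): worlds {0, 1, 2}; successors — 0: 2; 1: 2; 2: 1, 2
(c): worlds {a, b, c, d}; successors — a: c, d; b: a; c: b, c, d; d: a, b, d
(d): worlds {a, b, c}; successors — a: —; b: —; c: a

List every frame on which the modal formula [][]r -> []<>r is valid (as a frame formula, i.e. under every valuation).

This is the axiom for a generalized confluence (Geach) condition; its first-order frame correspondent is forall x forall z (xRz -> exists w (x R^2 w & zRw)).
(a): fails — vRu but no w* with vR²w* and uRw*.
(b): holds.
(c): holds.
(d): fails — cRa but no w with cR²w and aRw.

(b), (c)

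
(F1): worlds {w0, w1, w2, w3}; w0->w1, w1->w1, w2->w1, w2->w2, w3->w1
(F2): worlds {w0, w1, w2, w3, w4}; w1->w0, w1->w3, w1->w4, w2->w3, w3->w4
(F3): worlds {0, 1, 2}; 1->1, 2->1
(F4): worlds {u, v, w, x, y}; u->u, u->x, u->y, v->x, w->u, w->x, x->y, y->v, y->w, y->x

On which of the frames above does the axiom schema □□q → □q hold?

(F1), (F3)

The schema corresponds to density: ∀x ∀y (Rxy → ∃z (Rxz ∧ Rzy)).
(F1): satisfies the condition.
(F2): fails — Rw1w0 but no z with Rw1z and Rzw0.
(F3): satisfies the condition.
(F4): fails — Rvx but no z with Rvz and Rzx.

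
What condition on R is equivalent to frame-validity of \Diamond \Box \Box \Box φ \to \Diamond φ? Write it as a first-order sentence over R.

\forall x \forall y (xRy \to \exists w (y R^3 w \wedge xRw))

This is a Sahlqvist (Geach-type) schema ◇^1□^3φ → □^0◇^1φ.
First-order correspondent: \forall x \forall y (xRy \to \exists w (y R^3 w \wedge xRw)).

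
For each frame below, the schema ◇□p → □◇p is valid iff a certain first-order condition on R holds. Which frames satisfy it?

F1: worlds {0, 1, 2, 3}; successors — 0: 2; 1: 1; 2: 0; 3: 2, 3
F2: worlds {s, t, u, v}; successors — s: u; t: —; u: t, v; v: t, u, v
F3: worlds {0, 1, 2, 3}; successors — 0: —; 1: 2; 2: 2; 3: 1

The schema corresponds to convergence: ∀x ∀y ∀z (Rxy ∧ Rxz → ∃w (Ryw ∧ Rzw)).
F1: fails — R32 and R33 but 2 and 3 have no common successor.
F2: fails — Ruv and Rut but v and t have no common successor.
F3: holds.

F3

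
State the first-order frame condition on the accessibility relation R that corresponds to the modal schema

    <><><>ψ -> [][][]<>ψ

This is a Sahlqvist (Geach-type) schema ◇^3□^0ψ → □^3◇^1ψ.
Minimal-valuation argument: fix x; take any y with xR^3y and any z with xR^3z. Set V(ψ) to the set of worlds R-reachable from y in exactly 0 steps. Then □^0ψ holds at y, so the antecedent holds at x; validity forces ◇^1ψ at z, giving a w with zR^1w and yR^0w.
First-order correspondent: forall x forall y forall z ((x R^3 y & x R^3 z) -> exists w (y = w & zRw)).

forall x forall y forall z ((x R^3 y & x R^3 z) -> exists w (y = w & zRw))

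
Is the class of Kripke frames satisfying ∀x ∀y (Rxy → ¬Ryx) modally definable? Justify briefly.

No

Modal frame validity is preserved under surjective bounded morphisms.
The 3-cycle (worlds a,b,c with a→b→c→a) is asymmetric. Mapping every world to a single reflexive point • is a surjective bounded morphism, and the reflexive point is not asymmetric (R•• but asymmetry requires ¬R••).
So no modal formula (or set of formulas) defines exactly the asymmetric frames.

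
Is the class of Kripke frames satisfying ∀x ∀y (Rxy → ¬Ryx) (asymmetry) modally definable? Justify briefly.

No

If a class were modally definable it would be closed under surjective bounded morphisms (Goldblatt–Thomason).
The 3-cycle (worlds w0,w1,w2 with w0→w1→w2→w0) is asymmetric. Mapping every world to a single reflexive point • is a surjective bounded morphism, and the reflexive point is not asymmetric (R•• but asymmetry requires ¬R••).
So no modal formula (or set of formulas) defines exactly the asymmetric frames.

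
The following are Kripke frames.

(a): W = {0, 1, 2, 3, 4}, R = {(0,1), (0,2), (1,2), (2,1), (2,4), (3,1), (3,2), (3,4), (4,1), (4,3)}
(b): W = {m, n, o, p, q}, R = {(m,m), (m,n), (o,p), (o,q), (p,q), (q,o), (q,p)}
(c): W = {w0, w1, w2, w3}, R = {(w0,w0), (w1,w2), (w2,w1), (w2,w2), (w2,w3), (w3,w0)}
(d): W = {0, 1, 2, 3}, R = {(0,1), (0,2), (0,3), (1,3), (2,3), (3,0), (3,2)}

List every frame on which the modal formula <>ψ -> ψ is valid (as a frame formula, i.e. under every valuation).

Frame correspondent (Sahlqvist): forall x forall y (xRy -> exists w (y = w & x = w)) — i.e. a generalized confluence (Geach) condition.
(a): fails — 0R1 but 1 ≠ 0.
(b): fails — mRn but n ≠ m.
(c): fails — w1Rw2 but w2 ≠ w1.
(d): fails — 0R1 but 1 ≠ 0.
Valid on no frame.

none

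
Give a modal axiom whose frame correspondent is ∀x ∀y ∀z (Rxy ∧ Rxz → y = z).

◇s → □s

This is partial functionality; the standard corresponding axiom is CD: ◇s → □s.
Suppose ◇s→□s is valid. Take Rxy, Rxz and set V(s)={y}. Then ◇s at x, so □s at x, so s at z, i.e. z=y.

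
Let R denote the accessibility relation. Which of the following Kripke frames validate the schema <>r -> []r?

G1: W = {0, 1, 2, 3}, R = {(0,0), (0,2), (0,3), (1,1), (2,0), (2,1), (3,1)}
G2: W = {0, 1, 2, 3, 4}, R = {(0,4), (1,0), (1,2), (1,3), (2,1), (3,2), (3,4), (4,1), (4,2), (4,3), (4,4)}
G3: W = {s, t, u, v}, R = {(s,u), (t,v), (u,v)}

The schema corresponds to partial functionality: forall x forall y forall z (Rxy & Rxz -> y = z).
G1: fails — 0 sees both 0 and 2.
G2: fails — 1 sees both 0 and 2.
G3: ✓.
Valid on: G3.

G3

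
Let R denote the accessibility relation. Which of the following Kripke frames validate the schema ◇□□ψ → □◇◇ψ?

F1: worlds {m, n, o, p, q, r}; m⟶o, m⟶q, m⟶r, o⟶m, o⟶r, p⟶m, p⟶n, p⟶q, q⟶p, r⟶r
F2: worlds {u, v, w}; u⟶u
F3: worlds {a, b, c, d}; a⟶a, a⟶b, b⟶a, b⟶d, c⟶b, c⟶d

F2

This is the axiom for a generalized confluence (Geach) condition; its first-order frame correspondent is ∀x ∀y ∀z ((xRy ∧ xRz) → ∃w (yR²w ∧ zR²w)).
F1: fails — mRq, mRr but no w with qR²w and rR²w.
F2: ✓.
F3: fails — bRa, bRd but no w with aR²w and dR²w.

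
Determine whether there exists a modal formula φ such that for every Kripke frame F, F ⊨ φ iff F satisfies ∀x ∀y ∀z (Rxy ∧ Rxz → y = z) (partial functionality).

This is a Sahlqvist condition; the CD axiom ◇p → □p defines it.
Suppose ◇p→□p is valid. Take Rxy, Rxz and set V(p)={y}. Then ◇p at x, so □p at x, so p at z, i.e. z=y.

Definable; ◇p → □p defines it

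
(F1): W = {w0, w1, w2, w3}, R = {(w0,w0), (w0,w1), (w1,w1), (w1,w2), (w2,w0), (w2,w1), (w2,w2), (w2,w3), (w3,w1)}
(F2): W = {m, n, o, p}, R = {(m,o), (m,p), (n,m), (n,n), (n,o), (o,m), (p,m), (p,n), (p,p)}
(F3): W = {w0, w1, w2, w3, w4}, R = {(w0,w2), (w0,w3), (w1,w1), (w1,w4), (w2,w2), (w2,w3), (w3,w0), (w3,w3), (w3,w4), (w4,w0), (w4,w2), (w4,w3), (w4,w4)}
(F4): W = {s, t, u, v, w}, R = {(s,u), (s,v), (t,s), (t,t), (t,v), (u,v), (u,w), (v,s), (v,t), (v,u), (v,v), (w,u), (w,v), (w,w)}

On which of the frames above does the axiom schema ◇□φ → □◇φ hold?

(F1), (F3), (F4)

The schema corresponds to convergence: ∀x ∀y ∀z (Rxy ∧ Rxz → ∃w (Ryw ∧ Rzw)).
(F1): ✓.
(F2): fails — Rno and Rnm but o and m have no common successor.
(F3): ✓.
(F4): ✓.
Valid on: (F1), (F3), (F4).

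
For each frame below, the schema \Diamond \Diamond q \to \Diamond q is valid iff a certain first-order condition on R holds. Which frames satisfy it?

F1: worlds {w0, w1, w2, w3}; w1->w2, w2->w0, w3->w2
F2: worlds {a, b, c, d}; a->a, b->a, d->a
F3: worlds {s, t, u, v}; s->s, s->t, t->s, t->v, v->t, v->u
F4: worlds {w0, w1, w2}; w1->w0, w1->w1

The schema corresponds to transitivity: \forall x \forall y \forall z (Rxy \wedge Ryz \to Rxz).
F1: fails — Rw1w2 and Rw2w0 but not Rw1w0.
F2: holds.
F3: fails — Rtv and Rvt but not Rtt.
F4: holds.
Valid on: F2, F4.

F2, F4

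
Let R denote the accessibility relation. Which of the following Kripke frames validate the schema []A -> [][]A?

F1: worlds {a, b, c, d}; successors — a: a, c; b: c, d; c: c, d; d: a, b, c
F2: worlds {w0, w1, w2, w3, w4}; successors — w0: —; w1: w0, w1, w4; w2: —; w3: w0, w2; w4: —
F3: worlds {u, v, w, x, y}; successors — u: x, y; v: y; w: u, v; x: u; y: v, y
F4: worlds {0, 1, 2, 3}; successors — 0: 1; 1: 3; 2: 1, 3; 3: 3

F2

Frame correspondent (Sahlqvist): forall x forall y forall z (Rxy & Ryz -> Rxz) — i.e. transitivity.
F1: fails — Rcd and Rdb but not Rcb.
F2: holds.
F3: fails — Rwu and Rux but not Rwx.
F4: fails — R01 and R13 but not R03.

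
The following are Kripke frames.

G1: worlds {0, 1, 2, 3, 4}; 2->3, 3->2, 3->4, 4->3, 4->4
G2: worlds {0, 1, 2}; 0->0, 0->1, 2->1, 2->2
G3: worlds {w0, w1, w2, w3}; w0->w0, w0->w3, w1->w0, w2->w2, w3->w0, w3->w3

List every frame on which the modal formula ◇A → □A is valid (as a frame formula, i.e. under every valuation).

none

This is the axiom for partial functionality; its first-order frame correspondent is ∀x ∀y ∀z (Rxy ∧ Rxz → y = z).
G1: fails — 3 sees both 2 and 4.
G2: fails — 0 sees both 0 and 1.
G3: fails — w0 sees both w0 and w3.
Valid on no frame.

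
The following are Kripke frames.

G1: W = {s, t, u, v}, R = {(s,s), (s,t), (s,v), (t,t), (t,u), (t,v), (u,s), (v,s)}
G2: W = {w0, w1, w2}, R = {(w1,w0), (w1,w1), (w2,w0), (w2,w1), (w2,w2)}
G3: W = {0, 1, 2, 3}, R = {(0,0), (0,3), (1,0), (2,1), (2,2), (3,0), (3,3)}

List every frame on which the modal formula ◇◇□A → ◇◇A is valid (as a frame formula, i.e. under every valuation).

G1, G3

Frame correspondent (Sahlqvist): ∀x ∀y (xR²y → ∃w (yRw ∧ xR²w)) — i.e. a generalized confluence (Geach) condition.
G1: holds.
G2: fails — w1R²w0 but no w with w0Rw and w1R²w.
G3: holds.
Valid on: G1, G3.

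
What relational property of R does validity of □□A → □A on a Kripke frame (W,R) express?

density: ∀x ∀y (Rxy → ∃z (Rxz ∧ Rzy))

Suppose □□A→□A is valid. Take Rxy and set V(A)={w : xR²w}. Then □□A at x, so □A at x, so A at y, i.e. ∃z(Rxz∧Rzy).
The converse is a direct semantic check.
Frame condition: ∀x ∀y (Rxy → ∃z (Rxz ∧ Rzy)).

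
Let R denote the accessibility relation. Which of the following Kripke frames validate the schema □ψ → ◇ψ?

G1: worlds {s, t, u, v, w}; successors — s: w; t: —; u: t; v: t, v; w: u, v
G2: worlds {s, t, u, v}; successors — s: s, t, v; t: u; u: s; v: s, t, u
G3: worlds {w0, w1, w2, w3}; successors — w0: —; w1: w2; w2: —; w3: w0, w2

This is the axiom for seriality; its first-order frame correspondent is ∀x ∃y Rxy.
G1: fails — world t has no successor.
G2: holds.
G3: fails — world w0 has no successor.

G2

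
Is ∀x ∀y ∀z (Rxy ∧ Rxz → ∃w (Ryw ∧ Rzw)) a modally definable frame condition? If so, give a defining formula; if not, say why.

Yes — defined by ◇□r → □◇r

The condition is convergence. A defining modal formula is ◇□r → □◇r.
Suppose ◇□r→□◇r is valid. Take Rxy, Rxz and set V(r)={w : Ryw}. Then □r at y so ◇□r at x, so □◇r at x, so ◇r at z, giving w with Rzw and Ryw.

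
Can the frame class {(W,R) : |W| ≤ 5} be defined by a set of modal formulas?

Modal frame validity is preserved under disjoint unions.
Any modal formula valid on each of 6 disjoint one-world frames is valid on their disjoint union (validity is preserved under disjoint unions). Each one-world frame has |W|=1≤5, but the union has |W|=6.
So the class is not modally definable.

Not modally definable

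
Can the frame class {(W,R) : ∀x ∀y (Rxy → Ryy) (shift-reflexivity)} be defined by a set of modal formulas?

Definable; □(□p → p) defines it

The condition is shift-reflexivity. A defining modal formula is □(□p → p).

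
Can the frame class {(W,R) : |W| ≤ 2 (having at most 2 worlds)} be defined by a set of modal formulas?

Not modally definable

Any modally definable frame class is closed under disjoint unions.
Any modal formula valid on each of 3 disjoint one-world frames is valid on their disjoint union (validity is preserved under disjoint unions). Each one-world frame has |W|=1≤2, but the union has |W|=3.
Hence having at most 2 worlds is not modally definable.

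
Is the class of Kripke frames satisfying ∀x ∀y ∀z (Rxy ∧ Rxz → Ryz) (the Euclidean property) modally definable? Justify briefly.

Definable; ◇p → □◇p defines it

Yes: it is the Euclidean property, defined by the 5 schema ◇p → □◇p.
Suppose ◇p→□◇p is valid. Take Rxy, Rxz and set V(p)={y}. Then ◇p at x, so □◇p at x, so ◇p at z, so some w with Rzw has p; w=y, i.e. Rzy. By symmetry of the argument, Ryz.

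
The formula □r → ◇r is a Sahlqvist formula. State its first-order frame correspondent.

This schema is the D axiom.
Its frame correspondent is seriality — ∀x ∃y Rxy.

seriality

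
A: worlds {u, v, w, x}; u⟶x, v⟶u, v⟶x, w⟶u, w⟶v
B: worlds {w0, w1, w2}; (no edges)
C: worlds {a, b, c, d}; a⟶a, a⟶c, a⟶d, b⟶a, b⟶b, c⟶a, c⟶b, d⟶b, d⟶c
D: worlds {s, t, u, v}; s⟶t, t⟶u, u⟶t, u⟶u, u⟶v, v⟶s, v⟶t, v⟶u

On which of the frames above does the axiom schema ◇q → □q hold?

B

This is the axiom for partial functionality; its first-order frame correspondent is ∀x ∀y ∀z (Rxy ∧ Rxz → y = z).
A: fails — v sees both u and x.
B: ✓.
C: fails — a sees both a and c.
D: fails — u sees both t and u.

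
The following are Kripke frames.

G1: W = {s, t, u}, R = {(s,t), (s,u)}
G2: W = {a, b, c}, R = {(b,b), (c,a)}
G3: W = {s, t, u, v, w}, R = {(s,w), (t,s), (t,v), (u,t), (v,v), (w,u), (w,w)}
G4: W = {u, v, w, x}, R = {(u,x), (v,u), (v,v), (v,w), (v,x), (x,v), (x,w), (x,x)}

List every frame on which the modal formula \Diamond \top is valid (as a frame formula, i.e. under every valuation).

G3

The schema corresponds to seriality: \forall x \exists y Rxy.
G1: fails — world t has no successor.
G2: fails — world a has no successor.
G3: condition met.
G4: fails — world w has no successor.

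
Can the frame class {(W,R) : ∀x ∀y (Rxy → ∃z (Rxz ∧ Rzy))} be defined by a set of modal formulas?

Yes, by □□q → □q

The condition is density. A defining modal formula is □□q → □q.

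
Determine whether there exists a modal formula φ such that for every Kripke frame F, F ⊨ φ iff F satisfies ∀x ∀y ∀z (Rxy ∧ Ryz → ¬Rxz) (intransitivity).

Not modally definable

If a class were modally definable it would be closed under surjective bounded morphisms (Goldblatt–Thomason).
The 5-cycle (worlds s,t,u,v,w with s→t→u→v→w→s) is intransitive. Mapping every world to a single reflexive point • is a surjective bounded morphism; the reflexive point is not intransitive (R••∧R•• but R••).
So no modal formula (or set of formulas) defines exactly the intransitive frames.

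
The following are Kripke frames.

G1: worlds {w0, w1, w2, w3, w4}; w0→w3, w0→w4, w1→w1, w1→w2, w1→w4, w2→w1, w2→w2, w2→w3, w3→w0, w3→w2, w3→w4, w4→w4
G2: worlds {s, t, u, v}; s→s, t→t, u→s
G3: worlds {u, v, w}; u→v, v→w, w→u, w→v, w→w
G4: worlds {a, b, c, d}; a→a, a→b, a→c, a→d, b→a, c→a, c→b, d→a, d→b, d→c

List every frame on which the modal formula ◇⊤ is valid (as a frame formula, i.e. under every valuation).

The schema corresponds to seriality: ∀x ∃y Rxy.
G1: holds.
G2: fails — world v has no successor.
G3: holds.
G4: holds.

G1, G3, G4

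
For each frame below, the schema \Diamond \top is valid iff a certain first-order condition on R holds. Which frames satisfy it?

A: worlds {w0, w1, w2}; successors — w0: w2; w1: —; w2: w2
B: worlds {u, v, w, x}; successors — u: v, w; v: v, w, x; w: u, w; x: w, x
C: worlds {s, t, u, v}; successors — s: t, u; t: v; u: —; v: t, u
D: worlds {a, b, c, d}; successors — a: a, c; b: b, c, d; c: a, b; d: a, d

The schema corresponds to seriality: \forall x \exists y Rxy.
A: fails — world w1 has no successor.
B: satisfies the condition.
C: fails — world u has no successor.
D: satisfies the condition.
Valid on: B, D.

B, D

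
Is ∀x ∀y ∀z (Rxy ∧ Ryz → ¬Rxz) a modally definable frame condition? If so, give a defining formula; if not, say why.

Not definable by any modal formula

Any modally definable frame class is closed under surjective bounded morphisms.
The 5-cycle (worlds s,t,u,v,w with s→t→u→v→w→s) is intransitive. Mapping every world to a single reflexive point • is a surjective bounded morphism; the reflexive point is not intransitive (R••∧R•• but R••).
So no modal formula (or set of formulas) defines exactly the intransitive frames.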